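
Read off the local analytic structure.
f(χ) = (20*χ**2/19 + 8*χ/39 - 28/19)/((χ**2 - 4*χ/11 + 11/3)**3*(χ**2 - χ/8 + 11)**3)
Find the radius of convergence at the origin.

Denominator factor (χ**2 - 4*χ/11 + 11/3)^3: discriminant -5276/363, complex-conjugate roots (2/11) + ((1/33)*sqrt(3957))*i and (2/11) - ((1/33)*sqrt(3957))*i; poles of order 3, moduli (1/3)*sqrt(33) and (1/3)*sqrt(33).
Denominator factor (χ**2 - χ/8 + 11)^3: discriminant -2815/64, complex-conjugate roots (1/16) + ((1/16)*sqrt(2815))*i and (1/16) - ((1/16)*sqrt(2815))*i; poles of order 3, moduli sqrt(11) and sqrt(11).
The radius of convergence is the smallest modulus among the singular points: (1/3)*sqrt(33).

The radius of convergence is (1/3)*sqrt(33).


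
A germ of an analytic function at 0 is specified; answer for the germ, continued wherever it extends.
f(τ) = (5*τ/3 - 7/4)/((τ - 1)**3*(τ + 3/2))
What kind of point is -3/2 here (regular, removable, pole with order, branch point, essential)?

The point is a pole of order 1.

The denominator factor τ + 3/2 vanishes at -3/2 and appears to the power 1; the numerator there equals -17/4, nonzero, and no other factor vanishes.
Hence a pole whose order is the multiplicity, 1.


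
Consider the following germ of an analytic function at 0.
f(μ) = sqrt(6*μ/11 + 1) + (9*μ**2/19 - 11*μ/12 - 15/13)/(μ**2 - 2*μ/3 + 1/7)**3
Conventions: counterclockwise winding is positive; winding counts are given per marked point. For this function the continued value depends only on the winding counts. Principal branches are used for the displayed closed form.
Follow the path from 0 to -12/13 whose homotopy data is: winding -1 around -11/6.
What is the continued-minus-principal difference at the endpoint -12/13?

Continued minus principal equals -(2/143)*sqrt(10153).

The rational part is single-valued and drops out of the difference; each branch term changes only by its own monodromy.
(1)*sqrt(1 - μ/(-11/6)): winding -1 is odd, the square root flips sign, contributing -2*(1)*sqrt(1 - (-12/13)/(-11/6)) = -2*(1)*sqrt(71/143) = -(2/143)*sqrt(10153).
Summing the contributions at μ = -12/13 gives -(2/143)*sqrt(10153).


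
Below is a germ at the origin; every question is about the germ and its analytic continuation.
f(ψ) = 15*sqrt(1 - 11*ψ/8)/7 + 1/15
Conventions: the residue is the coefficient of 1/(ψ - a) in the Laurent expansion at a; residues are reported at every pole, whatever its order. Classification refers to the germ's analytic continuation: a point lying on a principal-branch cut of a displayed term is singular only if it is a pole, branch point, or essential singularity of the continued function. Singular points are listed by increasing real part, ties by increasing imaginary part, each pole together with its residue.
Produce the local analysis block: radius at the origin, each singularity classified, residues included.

Radius of convergence at 0: 8/11.
At 8/11: an algebraic (square-root) branch point.

Branch term (15/7)*sqrt(1 - ψ/(8/11)): its argument vanishes at ψ = 8/11, a square-root branch point, modulus 8/11.
The radius of convergence is the smallest modulus among the singular points: 8/11.


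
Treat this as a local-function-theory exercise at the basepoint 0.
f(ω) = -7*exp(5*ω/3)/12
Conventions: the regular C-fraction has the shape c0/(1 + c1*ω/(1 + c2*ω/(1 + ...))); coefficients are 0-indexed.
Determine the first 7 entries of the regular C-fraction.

Taylor coefficients (expand at 0): a_0 = -7/12, a_1 = -35/36, a_2 = -175/216, a_3 = -875/1944, a_4 = -4375/23328, a_5 = -4375/69984, a_6 = -21875/1259712.
c0 = a_0 = -7/12. Peel one level at a time: if S = 1 + c*ω/S' with S'(0) = 1, then c is the ω-coefficient of S and S' = c*ω/(S - 1).
S_1 = c0/f = 1 + (-5/3)*ω + (25/18)*ω^2 + ...; c1 = -5/3.
S_2 = c1*ω/(S_1 - 1) = 1 + (5/6)*ω + (25/108)*ω^2 + ...; c2 = 5/6.
S_3 = c2*ω/(S_2 - 1) = 1 + (-5/18)*ω + (25/324)*ω^2 + ...; c3 = -5/18.
S_4 = c3*ω/(S_3 - 1) = 1 + (5/18)*ω + (5/108)*ω^2 + ...; c4 = 5/18.
S_5 = c4*ω/(S_4 - 1) = 1 + (-1/6)*ω + (1/36)*ω^2 + ...; c5 = -1/6.
S_6 = c5*ω/(S_5 - 1) = 1 + (1/6)*ω + ...; c6 = 1/6.

The regular C-fraction coefficients are [-7/12, -5/3, 5/6, -5/18, 5/18, -1/6, 1/6].


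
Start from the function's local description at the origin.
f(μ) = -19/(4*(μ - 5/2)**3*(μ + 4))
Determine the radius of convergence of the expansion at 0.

The radius of convergence is 5/2.

Denominator factor (μ + 4): pole of order 1 at -4, modulus 4.
Denominator factor (μ - 5/2)^3: pole of order 3 at 5/2, modulus 5/2.
The radius of convergence is the smallest modulus among the singular points: 5/2.


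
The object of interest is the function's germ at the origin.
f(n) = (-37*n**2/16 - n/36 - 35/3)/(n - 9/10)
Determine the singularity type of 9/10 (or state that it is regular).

The denominator factor n - 9/10 vanishes at 9/10 and appears to the power 1; the numerator there equals -65111/4800, nonzero, and no other factor vanishes.
Hence a pole whose order is the multiplicity, 1.

The point is a pole of order 1.


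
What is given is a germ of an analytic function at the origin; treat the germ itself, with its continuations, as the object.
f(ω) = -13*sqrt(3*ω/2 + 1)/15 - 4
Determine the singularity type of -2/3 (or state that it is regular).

The term (-13/15)*sqrt(1 - ω/(-2/3)) has argument 1 - -2/3/(-2/3) = 0 at -2/3: a square-root (algebraic, two-sheeted) branch point; the remaining terms are analytic or single-valued there.

The point is an algebraic (square-root) branch point.


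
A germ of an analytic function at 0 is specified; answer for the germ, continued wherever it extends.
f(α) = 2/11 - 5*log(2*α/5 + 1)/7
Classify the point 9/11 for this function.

There is no denominator, hence no pole anywhere.
Branch term log(1 - α/(-5/2)): argument at 9/11 is 73/55, nonzero, so 9/11 is not its branch point (a point on a principal cut is still regular for the continued germ).
So the germ continues analytically to 9/11.

The point is a regular point.


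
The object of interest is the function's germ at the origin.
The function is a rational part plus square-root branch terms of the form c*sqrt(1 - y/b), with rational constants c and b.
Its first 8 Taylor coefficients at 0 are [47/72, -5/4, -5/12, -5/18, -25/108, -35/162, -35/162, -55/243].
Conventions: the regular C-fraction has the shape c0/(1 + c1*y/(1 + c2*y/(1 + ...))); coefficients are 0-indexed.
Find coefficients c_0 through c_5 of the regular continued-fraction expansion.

Taylor coefficients (read off): a_0 = 47/72, a_1 = -5/4, a_2 = -5/12, a_3 = -5/18, a_4 = -25/108, a_5 = -35/162.
c0 = a_0 = 47/72. Peel one level at a time: if S = 1 + c*y/S' with S'(0) = 1, then c is the y-coefficient of S and S' = c*y/(S - 1).
S_1 = c0/f = 1 + (90/47)*y + (9510/2209)*y^2 + ...; c1 = 90/47.
S_2 = c1*y/(S_1 - 1) = 1 + (-317/141)*y + (-1/9)*y^2 + ...; c2 = -317/141.
S_3 = c2*y/(S_2 - 1) = 1 + (-47/951)*y + (-27589/904401)*y^2 + ...; c3 = -47/951.
S_4 = c3*y/(S_3 - 1) = 1 + (-587/951)*y + (-1/9)*y^2 + ...; c4 = -587/951.
S_5 = c4*y/(S_4 - 1) = 1 + (-317/1761)*y + ...; c5 = -317/1761.

The regular C-fraction coefficients are [47/72, 90/47, -317/141, -47/951, -587/951, -317/1761].


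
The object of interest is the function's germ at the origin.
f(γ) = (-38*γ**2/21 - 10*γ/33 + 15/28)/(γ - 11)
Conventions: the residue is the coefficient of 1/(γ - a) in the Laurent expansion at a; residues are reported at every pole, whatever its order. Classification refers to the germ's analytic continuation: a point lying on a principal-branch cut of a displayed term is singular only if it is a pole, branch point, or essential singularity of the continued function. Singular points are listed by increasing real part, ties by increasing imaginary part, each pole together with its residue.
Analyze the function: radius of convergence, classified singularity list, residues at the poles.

Radius of convergence at 0: 11.
At 11: a pole of order 1; residue -887/4.

Denominator factor (γ - 11): pole of order 1 at 11, modulus 11.
The radius of convergence is the smallest modulus among the singular points: 11.
At the order-1 pole 11 set g(γ) = (γ - (11))*f(γ) = -38*γ**2/21 - 10*γ/33 + 15/28.
Simple pole: residue = g(a) at a = 11, which is -887/4.


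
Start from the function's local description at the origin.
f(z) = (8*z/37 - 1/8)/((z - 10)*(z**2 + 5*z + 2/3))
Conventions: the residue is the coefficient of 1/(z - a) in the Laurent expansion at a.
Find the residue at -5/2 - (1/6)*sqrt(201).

The residue is -1809/267584 - (12631/17928128)*sqrt(201).

The factor z**2 + 5*z + 2/3 splits as (z - a)(z - a') with a = -5/2 - (1/6)*sqrt(201), a' = -5/2 + (1/6)*sqrt(201). At the order-1 pole a set g(z) = (z - a)*f(z) = [(8*z/37 - 1/8)/(z - 10)] / (z - a').
Simple pole: residue = g(a) at a = -5/2 - (1/6)*sqrt(201), which is -1809/267584 - (12631/17928128)*sqrt(201).


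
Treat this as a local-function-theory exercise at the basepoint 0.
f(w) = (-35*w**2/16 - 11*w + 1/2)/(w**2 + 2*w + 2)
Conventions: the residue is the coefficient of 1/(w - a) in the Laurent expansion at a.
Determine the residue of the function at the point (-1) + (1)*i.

The factor w**2 + 2*w + 2 splits as (w - a)(w - a') with a = (-1) + (1)*i, a' = (-1) - (1)*i. At the order-1 pole a set g(w) = (w - a)*f(w) = [-35*w**2/16 - 11*w + 1/2] / (w - a').
Simple pole: residue = g(a) at a = (-1) + (1)*i, which is (-53/16) - (23/4)*i.

The residue is (-53/16) - (23/4)*i.


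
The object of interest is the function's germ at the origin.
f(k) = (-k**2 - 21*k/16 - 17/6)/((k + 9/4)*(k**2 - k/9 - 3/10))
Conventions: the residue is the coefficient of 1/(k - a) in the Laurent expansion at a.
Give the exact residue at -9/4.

At the order-1 pole -9/4 set g(k) = (k - (-9/4))*f(k) = (-k**2 - 21*k/16 - 17/6)/(k**2 - k/9 - 3/10).
Simple pole: residue = g(a) at a = -9/4, which is -4745/4812.

The residue is -4745/4812.


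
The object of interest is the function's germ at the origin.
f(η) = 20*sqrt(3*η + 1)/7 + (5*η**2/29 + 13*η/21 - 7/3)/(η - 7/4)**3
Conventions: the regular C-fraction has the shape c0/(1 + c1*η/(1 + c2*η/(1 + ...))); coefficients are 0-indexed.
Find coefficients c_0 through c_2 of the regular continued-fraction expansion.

Taylor coefficients (expand at 0): a_0 = 484/147, a_1 = 35414/7203, a_2 = -2526201/974806.
c0 = a_0 = 484/147. Peel one level at a time: if S = 1 + c*η/S' with S'(0) = 1, then c is the η-coefficient of S and S' = c*η/(S - 1).
S_1 = c0/f = 1 + (-17707/11858)*η + (24604271983/8155505512)*η^2 + ...; c1 = -17707/11858.
S_2 = c1*η/(S_1 - 1) = 1 + (24604271983/12178237148)*η + ...; c2 = 24604271983/12178237148.

The regular C-fraction coefficients are [484/147, -17707/11858, 24604271983/12178237148].


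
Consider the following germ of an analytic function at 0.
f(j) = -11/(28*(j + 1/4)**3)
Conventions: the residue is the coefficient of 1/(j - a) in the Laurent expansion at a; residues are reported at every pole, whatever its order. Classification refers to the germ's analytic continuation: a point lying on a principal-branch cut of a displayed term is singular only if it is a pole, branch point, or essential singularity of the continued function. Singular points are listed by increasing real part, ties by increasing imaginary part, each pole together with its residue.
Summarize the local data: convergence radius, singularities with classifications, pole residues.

Denominator factor (j + 1/4)^3: pole of order 3 at -1/4, modulus 1/4.
The radius of convergence is the smallest modulus among the singular points: 1/4.
At the order-3 pole -1/4 set g(j) = (j - (-1/4))^3*f(j) = -11/28.
Order-3 pole: residue = g''(a)/2; g''(-1/4) = 0, so the residue is 0.

Radius of convergence at 0: 1/4.
At -1/4: a pole of order 3; residue 0.


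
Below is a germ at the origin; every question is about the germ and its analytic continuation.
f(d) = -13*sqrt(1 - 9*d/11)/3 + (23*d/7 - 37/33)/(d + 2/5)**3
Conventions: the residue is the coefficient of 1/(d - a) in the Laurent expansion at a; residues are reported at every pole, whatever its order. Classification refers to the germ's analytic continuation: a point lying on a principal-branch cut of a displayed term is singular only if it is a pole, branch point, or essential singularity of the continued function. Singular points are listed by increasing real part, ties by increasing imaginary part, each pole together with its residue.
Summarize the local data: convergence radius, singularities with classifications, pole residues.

Radius of convergence at 0: 2/5.
At -2/5: a pole of order 3; residue 0.
At 11/9: an algebraic (square-root) branch point.

Denominator factor (d + 2/5)^3: pole of order 3 at -2/5, modulus 2/5.
Branch term (-13/3)*sqrt(1 - d/(11/9)): its argument vanishes at d = 11/9, a square-root branch point, modulus 11/9.
The radius of convergence is the smallest modulus among the singular points: 2/5.
The branch term is analytic at -2/5 and contributes nothing to the residue; only the rational part matters.
At the order-3 pole -2/5 set g(d) = (d - (-2/5))^3*(rational part) = 23*d/7 - 37/33.
Order-3 pole: residue = g''(a)/2; g''(-2/5) = 0, so the residue is 0.
List the singular points by increasing real part (a conjugate pair: the negative imaginary part first).


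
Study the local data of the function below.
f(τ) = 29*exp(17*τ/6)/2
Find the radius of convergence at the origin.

The factor exp(17*τ/6) is entire and contributes no finite singular point.
The polynomial part has no poles.
No finite singular points: the Taylor series at 0 converges everywhere.

The radius of convergence is infinite.


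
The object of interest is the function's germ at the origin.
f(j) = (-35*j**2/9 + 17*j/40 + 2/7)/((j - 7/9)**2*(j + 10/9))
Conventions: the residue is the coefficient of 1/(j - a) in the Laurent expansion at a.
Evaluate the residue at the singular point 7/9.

At the order-2 pole 7/9 set g(j) = (j - (7/9))^2*f(j) = (-35*j**2/9 + 17*j/40 + 2/7)/(j + 10/9).
Order-2 pole: residue = g'(a); g'(7/9) = -20157/8092, so the residue is -20157/8092.

The residue is -20157/8092.


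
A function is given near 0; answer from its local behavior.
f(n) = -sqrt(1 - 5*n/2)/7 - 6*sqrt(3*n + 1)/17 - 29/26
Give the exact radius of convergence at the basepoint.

The radius of convergence is 1/3.

Branch term (-1/7)*sqrt(1 - n/(2/5)): its argument vanishes at n = 2/5, a square-root branch point, modulus 2/5.
Branch term (-6/17)*sqrt(1 - n/(-1/3)): its argument vanishes at n = -1/3, a square-root branch point, modulus 1/3.
The radius of convergence is the smallest modulus among the singular points: 1/3.


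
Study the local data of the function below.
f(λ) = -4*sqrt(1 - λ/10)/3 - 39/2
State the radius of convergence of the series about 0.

The radius of convergence is 10.

Branch term (-4/3)*sqrt(1 - λ/(10)): its argument vanishes at λ = 10, a square-root branch point, modulus 10.
The radius of convergence is the smallest modulus among the singular points: 10.


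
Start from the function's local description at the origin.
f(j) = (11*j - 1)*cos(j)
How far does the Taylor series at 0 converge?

The factor cos(j) is entire and contributes no finite singular point.
The polynomial part has no poles.
No finite singular points: the Taylor series at 0 converges everywhere.

The radius of convergence is infinite.


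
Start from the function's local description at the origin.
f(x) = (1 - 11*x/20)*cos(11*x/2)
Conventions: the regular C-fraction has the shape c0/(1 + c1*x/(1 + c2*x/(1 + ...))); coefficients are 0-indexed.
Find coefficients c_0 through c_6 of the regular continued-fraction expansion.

The regular C-fraction coefficients are [1, 11/20, -561/20, 55/2, 275/612, 77/765, -1991/560].

Taylor coefficients (expand at 0): a_0 = 1, a_1 = -11/20, a_2 = -121/8, a_3 = 1331/160, a_4 = 14641/384, a_5 = -161051/7680, a_6 = -1771561/46080.
c0 = a_0 = 1. Peel one level at a time: if S = 1 + c*x/S' with S'(0) = 1, then c is the x-coefficient of S and S' = c*x/(S - 1).
S_1 = c0/f = 1 + (11/20)*x + (6171/400)*x^2 + ...; c1 = 11/20.
S_2 = c1*x/(S_1 - 1) = 1 + (-561/20)*x + (6171/8)*x^2 + ...; c2 = -561/20.
S_3 = c2*x/(S_2 - 1) = 1 + (55/2)*x + (-15125/1224)*x^2 + ...; c3 = 55/2.
S_4 = c3*x/(S_3 - 1) = 1 + (275/612)*x + (-4235/93636)*x^2 + ...; c4 = 275/612.
S_5 = c4*x/(S_4 - 1) = 1 + (77/765)*x + (21901/61200)*x^2 + ...; c5 = 77/765.
S_6 = c5*x/(S_5 - 1) = 1 + (-1991/560)*x + ...; c6 = -1991/560.


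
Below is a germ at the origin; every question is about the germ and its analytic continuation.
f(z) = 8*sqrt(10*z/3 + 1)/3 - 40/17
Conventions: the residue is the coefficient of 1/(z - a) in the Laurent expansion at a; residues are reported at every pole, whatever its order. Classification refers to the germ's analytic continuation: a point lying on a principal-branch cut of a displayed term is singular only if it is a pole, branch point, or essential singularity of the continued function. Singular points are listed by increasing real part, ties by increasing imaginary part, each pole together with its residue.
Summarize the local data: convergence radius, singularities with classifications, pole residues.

Radius of convergence at 0: 3/10.
At -3/10: an algebraic (square-root) branch point.

Branch term (8/3)*sqrt(1 - z/(-3/10)): its argument vanishes at z = -3/10, a square-root branch point, modulus 3/10.
The radius of convergence is the smallest modulus among the singular points: 3/10.


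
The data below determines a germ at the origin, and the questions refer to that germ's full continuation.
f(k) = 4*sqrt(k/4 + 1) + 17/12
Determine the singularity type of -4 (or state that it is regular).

The term (4)*sqrt(1 - k/(-4)) has argument 1 - -4/(-4) = 0 at -4: a square-root (algebraic, two-sheeted) branch point; the remaining terms are analytic or single-valued there.

The point is an algebraic (square-root) branch point.


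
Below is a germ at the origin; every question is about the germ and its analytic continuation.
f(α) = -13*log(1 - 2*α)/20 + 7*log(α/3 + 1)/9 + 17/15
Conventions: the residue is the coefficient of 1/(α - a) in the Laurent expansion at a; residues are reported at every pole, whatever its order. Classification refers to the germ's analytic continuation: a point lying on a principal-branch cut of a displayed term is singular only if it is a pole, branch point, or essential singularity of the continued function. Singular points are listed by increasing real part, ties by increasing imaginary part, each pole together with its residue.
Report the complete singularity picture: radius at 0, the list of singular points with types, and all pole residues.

Branch term (-13/20)*log(1 - α/(1/2)): its argument vanishes at α = 1/2, a logarithmic branch point, modulus 1/2.
Branch term (7/9)*log(1 - α/(-3)): its argument vanishes at α = -3, a logarithmic branch point, modulus 3.
The radius of convergence is the smallest modulus among the singular points: 1/2.
List the singular points by increasing real part (a conjugate pair: the negative imaginary part first).

Radius of convergence at 0: 1/2.
At -3: a logarithmic branch point.
At 1/2: a logarithmic branch point.


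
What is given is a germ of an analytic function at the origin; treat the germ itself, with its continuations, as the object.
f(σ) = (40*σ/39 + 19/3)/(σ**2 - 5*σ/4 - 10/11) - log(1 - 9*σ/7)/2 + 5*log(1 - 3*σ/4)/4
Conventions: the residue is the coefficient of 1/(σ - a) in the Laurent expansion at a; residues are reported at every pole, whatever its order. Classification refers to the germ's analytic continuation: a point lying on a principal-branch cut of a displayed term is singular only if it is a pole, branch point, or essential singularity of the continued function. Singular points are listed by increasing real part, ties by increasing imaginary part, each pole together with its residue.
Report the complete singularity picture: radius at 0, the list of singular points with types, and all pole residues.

Denominator factor (σ**2 - 5*σ/4 - 10/11): discriminant 915/176, real irrational roots 5/8 + (1/88)*sqrt(10065) and 5/8 - (1/88)*sqrt(10065); poles of order 1, moduli 5/8 + (1/88)*sqrt(10065) and -5/8 + (1/88)*sqrt(10065).
Branch term (-1/2)*log(1 - σ/(7/9)): its argument vanishes at σ = 7/9, a logarithmic branch point, modulus 7/9.
Branch term (5/4)*log(1 - σ/(4/3)): its argument vanishes at σ = 4/3, a logarithmic branch point, modulus 4/3.
The radius of convergence is the smallest modulus among the singular points: -5/8 + (1/88)*sqrt(10065).
The branch terms are analytic at 5/8 - (1/88)*sqrt(10065) and contribute nothing to the residue; only the rational part matters.
The factor σ**2 - 5*σ/4 - 10/11 splits as (σ - a)(σ - a') with a = 5/8 - (1/88)*sqrt(10065), a' = 5/8 + (1/88)*sqrt(10065). At the order-1 pole a set g(σ) = (σ - a)*(rational part) = [40*σ/39 + 19/3] / (σ - a').
Simple pole: residue = g(a) at a = 5/8 - (1/88)*sqrt(10065), which is 20/39 - (1088/35685)*sqrt(10065).
The branch terms are analytic at 5/8 + (1/88)*sqrt(10065) and contribute nothing to the residue; only the rational part matters.
The factor σ**2 - 5*σ/4 - 10/11 splits as (σ - a)(σ - a') with a = 5/8 + (1/88)*sqrt(10065), a' = 5/8 - (1/88)*sqrt(10065). At the order-1 pole a set g(σ) = (σ - a)*(rational part) = [40*σ/39 + 19/3] / (σ - a').
Simple pole: residue = g(a) at a = 5/8 + (1/88)*sqrt(10065), which is 20/39 + (1088/35685)*sqrt(10065).
List the singular points by increasing real part (a conjugate pair: the negative imaginary part first).

Radius of convergence at 0: -5/8 + (1/88)*sqrt(10065).
At 5/8 - (1/88)*sqrt(10065): a pole of order 1; residue 20/39 - (1088/35685)*sqrt(10065).
At 7/9: a logarithmic branch point.
At 4/3: a logarithmic branch point.
At 5/8 + (1/88)*sqrt(10065): a pole of order 1; residue 20/39 + (1088/35685)*sqrt(10065).


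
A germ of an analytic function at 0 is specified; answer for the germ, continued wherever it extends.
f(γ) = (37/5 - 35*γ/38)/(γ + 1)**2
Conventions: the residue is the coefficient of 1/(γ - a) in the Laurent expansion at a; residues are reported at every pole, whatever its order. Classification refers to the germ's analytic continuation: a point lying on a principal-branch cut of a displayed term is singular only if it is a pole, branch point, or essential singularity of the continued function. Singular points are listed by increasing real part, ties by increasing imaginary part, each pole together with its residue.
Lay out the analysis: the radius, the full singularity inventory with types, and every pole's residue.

Denominator factor (γ + 1)^2: pole of order 2 at -1, modulus 1.
The radius of convergence is the smallest modulus among the singular points: 1.
At the order-2 pole -1 set g(γ) = (γ - (-1))^2*f(γ) = 37/5 - 35*γ/38.
Order-2 pole: residue = g'(a); g'(-1) = -35/38, so the residue is -35/38.

Radius of convergence at 0: 1.
At -1: a pole of order 2; residue -35/38.


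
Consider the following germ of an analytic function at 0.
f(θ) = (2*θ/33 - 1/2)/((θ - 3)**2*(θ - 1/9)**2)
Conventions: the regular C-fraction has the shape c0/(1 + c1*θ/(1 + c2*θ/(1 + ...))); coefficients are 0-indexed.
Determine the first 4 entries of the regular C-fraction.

The regular C-fraction coefficients are [-9/2, -204/11, 49475/10098, -200038619/45418050].

Taylor coefficients (expand at 0): a_0 = -9/2, a_1 = -918/11, a_2 = -12527/11, a_3 = -453400/33.
c0 = a_0 = -9/2. Peel one level at a time: if S = 1 + c*θ/S' with S'(0) = 1, then c is the θ-coefficient of S and S' = c*θ/(S - 1).
S_1 = c0/f = 1 + (-204/11)*θ + (98950/1089)*θ^2 + ...; c1 = -204/11.
S_2 = c1*θ/(S_1 - 1) = 1 + (49475/10098)*θ + (18185329/842724)*θ^2 + ...; c2 = 49475/10098.
S_3 = c2*θ/(S_2 - 1) = 1 + (-200038619/45418050)*θ + ...; c3 = -200038619/45418050.


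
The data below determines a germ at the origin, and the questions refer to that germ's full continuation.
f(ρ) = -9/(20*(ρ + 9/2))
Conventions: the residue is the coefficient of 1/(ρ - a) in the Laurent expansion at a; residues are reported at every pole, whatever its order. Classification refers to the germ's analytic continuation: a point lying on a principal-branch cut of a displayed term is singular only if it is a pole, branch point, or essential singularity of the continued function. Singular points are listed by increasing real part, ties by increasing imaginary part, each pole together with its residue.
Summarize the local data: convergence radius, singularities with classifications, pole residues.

Radius of convergence at 0: 9/2.
At -9/2: a pole of order 1; residue -9/20.

Denominator factor (ρ + 9/2): pole of order 1 at -9/2, modulus 9/2.
The radius of convergence is the smallest modulus among the singular points: 9/2.
At the order-1 pole -9/2 set g(ρ) = (ρ - (-9/2))*f(ρ) = -9/20.
Simple pole: residue = g(a) at a = -9/2, which is -9/20.


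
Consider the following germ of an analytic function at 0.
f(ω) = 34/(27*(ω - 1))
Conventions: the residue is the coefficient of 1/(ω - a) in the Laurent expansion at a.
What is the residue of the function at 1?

The residue is 34/27.

At the order-1 pole 1 set g(ω) = (ω - (1))*f(ω) = 34/27.
Simple pole: residue = g(a) at a = 1, which is 34/27.


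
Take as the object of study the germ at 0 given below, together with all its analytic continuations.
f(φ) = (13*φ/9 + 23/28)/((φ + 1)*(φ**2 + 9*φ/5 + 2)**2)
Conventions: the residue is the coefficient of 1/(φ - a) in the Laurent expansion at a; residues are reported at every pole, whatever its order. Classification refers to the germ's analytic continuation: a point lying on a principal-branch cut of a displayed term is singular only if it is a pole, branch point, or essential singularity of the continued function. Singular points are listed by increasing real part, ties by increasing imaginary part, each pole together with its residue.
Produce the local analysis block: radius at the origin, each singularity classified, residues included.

Radius of convergence at 0: 1.
At -1: a pole of order 1; residue -3925/9072.
At (-9/10) - ((1/10)*sqrt(119))*i: a pole of order 2; residue (3925/18144) + ((5849425/256937184)*sqrt(119))*i.
At (-9/10) + ((1/10)*sqrt(119))*i: a pole of order 2; residue (3925/18144) - ((5849425/256937184)*sqrt(119))*i.

Denominator factor (φ**2 + 9*φ/5 + 2)^2: discriminant -119/25, complex-conjugate roots (-9/10) + ((1/10)*sqrt(119))*i and (-9/10) - ((1/10)*sqrt(119))*i; poles of order 2, moduli sqrt(2) and sqrt(2).
Denominator factor (φ + 1): pole of order 1 at -1, modulus 1.
The radius of convergence is the smallest modulus among the singular points: 1.
At the order-1 pole -1 set g(φ) = (φ - (-1))*f(φ) = (13*φ/9 + 23/28)/(φ**2 + 9*φ/5 + 2)**2.
Simple pole: residue = g(a) at a = -1, which is -3925/9072.
The factor φ**2 + 9*φ/5 + 2 splits as (φ - a)(φ - a') with a = (-9/10) - ((1/10)*sqrt(119))*i, a' = (-9/10) + ((1/10)*sqrt(119))*i. At the order-2 pole a set g(φ) = (φ - a)^2*f(φ) = [(13*φ/9 + 23/28)/(φ + 1)] / (φ - a')^2.
Order-2 pole: residue = g'(a); g'((-9/10) - ((1/10)*sqrt(119))*i) = (3925/18144) + ((5849425/256937184)*sqrt(119))*i, so the residue is (3925/18144) + ((5849425/256937184)*sqrt(119))*i.
The factor φ**2 + 9*φ/5 + 2 splits as (φ - a)(φ - a') with a = (-9/10) + ((1/10)*sqrt(119))*i, a' = (-9/10) - ((1/10)*sqrt(119))*i. At the order-2 pole a set g(φ) = (φ - a)^2*f(φ) = [(13*φ/9 + 23/28)/(φ + 1)] / (φ - a')^2.
Order-2 pole: residue = g'(a); g'((-9/10) + ((1/10)*sqrt(119))*i) = (3925/18144) - ((5849425/256937184)*sqrt(119))*i, so the residue is (3925/18144) - ((5849425/256937184)*sqrt(119))*i.
List the singular points by increasing real part (a conjugate pair: the negative imaginary part first).


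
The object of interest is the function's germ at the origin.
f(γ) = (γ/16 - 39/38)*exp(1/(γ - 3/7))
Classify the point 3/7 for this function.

The point is an essential singularity.

The exponent 1/(γ - (3/7)) has a pole at 3/7, so exp(1/(γ - (3/7))) takes every nonzero value near it: an essential singularity (not a pole of any order).


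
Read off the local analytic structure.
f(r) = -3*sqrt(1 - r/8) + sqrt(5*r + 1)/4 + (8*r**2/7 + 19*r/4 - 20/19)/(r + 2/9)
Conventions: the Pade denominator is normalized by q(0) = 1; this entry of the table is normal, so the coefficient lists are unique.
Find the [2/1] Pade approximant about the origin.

Taylor coefficients needed (expand at 0): a_0 = -569/76, a_1 = 13225/304, a_2 = -12784417/68096, a_3 = 918804751/1089536.
Write the denominator as Q(r) = 1 + q1*r. Requiring Q*f - P = O(r^4) with deg P <= 2 kills the coefficients of r^3..r^3 in Q*f:
  r^3: a_3 + q1*a_2 = 0, i.e. 918804751/1089536 + (-12784417/68096)*q1 = 0.
Solving this linear system: q1 = 918804751/204550672.
The numerator is Q*f truncated at degree 2: P0 = a_0 = -569/76; P1 = a_1 + q1*a_0 = 8078723999/818202688; P2 = a_2 + q1*a_1 = 351335874619/45819350528.

The Pade approximant has numerator coefficients [-569/76, 8078723999/818202688, 351335874619/45819350528]; denominator coefficients [1, 918804751/204550672].


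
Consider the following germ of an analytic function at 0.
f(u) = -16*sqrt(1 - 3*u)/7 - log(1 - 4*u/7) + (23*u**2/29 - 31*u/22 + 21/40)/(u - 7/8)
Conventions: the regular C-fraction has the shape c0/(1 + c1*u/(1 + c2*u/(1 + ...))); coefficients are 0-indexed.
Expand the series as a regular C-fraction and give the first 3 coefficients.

Taylor coefficients (expand at 0): a_0 = -101/35, a_1 = 1896/385, a_2 = 225482/78155.
c0 = a_0 = -101/35. Peel one level at a time: if S = 1 + c*u/S' with S'(0) = 1, then c is the u-coefficient of S and S' = c*u/(S - 1).
S_1 = c0/f = 1 + (1896/1111)*u + (980258150/250567163)*u^2 + ...; c1 = 1896/1111.
S_2 = c1*u/(S_1 - 1) = 1 + (-490129075/213805284)*u + ...; c2 = -490129075/213805284.

The regular C-fraction coefficients are [-101/35, 1896/1111, -490129075/213805284].


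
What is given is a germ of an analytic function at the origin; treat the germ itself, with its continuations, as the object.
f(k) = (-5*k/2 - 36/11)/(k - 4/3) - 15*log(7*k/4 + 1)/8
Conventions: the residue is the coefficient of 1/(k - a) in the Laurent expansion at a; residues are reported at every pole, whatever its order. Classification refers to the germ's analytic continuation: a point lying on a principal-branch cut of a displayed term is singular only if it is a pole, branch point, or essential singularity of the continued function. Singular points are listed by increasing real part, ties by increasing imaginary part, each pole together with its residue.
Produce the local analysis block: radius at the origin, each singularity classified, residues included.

Denominator factor (k - 4/3): pole of order 1 at 4/3, modulus 4/3.
Branch term (-15/8)*log(1 - k/(-4/7)): its argument vanishes at k = -4/7, a logarithmic branch point, modulus 4/7.
The radius of convergence is the smallest modulus among the singular points: 4/7.
The branch term is analytic at 4/3 and contributes nothing to the residue; only the rational part matters.
At the order-1 pole 4/3 set g(k) = (k - (4/3))*(rational part) = -5*k/2 - 36/11.
Simple pole: residue = g(a) at a = 4/3, which is -218/33.
List the singular points by increasing real part (a conjugate pair: the negative imaginary part first).

Radius of convergence at 0: 4/7.
At -4/7: a logarithmic branch point.
At 4/3: a pole of order 1; residue -218/33.


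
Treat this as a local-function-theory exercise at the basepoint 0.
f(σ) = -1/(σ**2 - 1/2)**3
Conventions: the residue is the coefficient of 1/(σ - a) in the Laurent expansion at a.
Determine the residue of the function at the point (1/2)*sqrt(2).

The residue is -(3/4)*sqrt(2).

The factor σ**2 - 1/2 splits as (σ - a)(σ - a') with a = (1/2)*sqrt(2), a' = -(1/2)*sqrt(2). At the order-3 pole a set g(σ) = (σ - a)^3*f(σ) = [-1] / (σ - a')^3.
Order-3 pole: residue = g''(a)/2; g''((1/2)*sqrt(2)) = -(3/2)*sqrt(2), so the residue is -(3/4)*sqrt(2).


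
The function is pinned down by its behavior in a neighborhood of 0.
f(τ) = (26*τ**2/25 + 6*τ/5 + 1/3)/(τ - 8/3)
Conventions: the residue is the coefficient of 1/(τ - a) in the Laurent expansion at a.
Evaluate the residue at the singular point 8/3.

At the order-1 pole 8/3 set g(τ) = (τ - (8/3))*f(τ) = 26*τ**2/25 + 6*τ/5 + 1/3.
Simple pole: residue = g(a) at a = 8/3, which is 2459/225.

The residue is 2459/225.


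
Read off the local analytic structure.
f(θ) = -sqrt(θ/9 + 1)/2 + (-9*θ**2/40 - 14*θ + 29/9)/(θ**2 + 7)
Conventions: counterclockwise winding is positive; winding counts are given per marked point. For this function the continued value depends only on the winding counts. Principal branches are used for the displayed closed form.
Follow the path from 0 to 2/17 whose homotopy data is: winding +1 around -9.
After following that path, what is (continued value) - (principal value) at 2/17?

The rational part is single-valued and drops out of the difference; each branch term changes only by its own monodromy.
(-1/2)*sqrt(1 - θ/(-9)): winding +1 is odd, the square root flips sign, contributing -2*(-1/2)*sqrt(1 - (2/17)/(-9)) = -2*(-1/2)*sqrt(155/153) = (1/51)*sqrt(2635).
Summing the contributions at θ = 2/17 gives (1/51)*sqrt(2635).

Continued minus principal equals (1/51)*sqrt(2635).


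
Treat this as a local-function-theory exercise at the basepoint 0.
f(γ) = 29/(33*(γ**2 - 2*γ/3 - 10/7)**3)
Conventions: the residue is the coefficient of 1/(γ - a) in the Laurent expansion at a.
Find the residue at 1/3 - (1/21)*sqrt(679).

The factor γ**2 - 2*γ/3 - 10/7 splits as (γ - a)(γ - a') with a = 1/3 - (1/21)*sqrt(679), a' = 1/3 + (1/21)*sqrt(679). At the order-3 pole a set g(γ) = (γ - a)^3*f(γ) = [29/33] / (γ - a')^3.
Order-3 pole: residue = g''(a)/2; g''(1/3 - (1/21)*sqrt(679)) = -(345303/80315224)*sqrt(679), so the residue is -(345303/160630448)*sqrt(679).

The residue is -(345303/160630448)*sqrt(679).


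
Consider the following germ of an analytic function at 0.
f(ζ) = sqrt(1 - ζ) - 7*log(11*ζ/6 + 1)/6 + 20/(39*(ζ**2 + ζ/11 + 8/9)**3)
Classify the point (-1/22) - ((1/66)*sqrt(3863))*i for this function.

The point is a pole of order 3.

The denominator factor ζ**2 + ζ/11 + 8/9 vanishes at (-1/22) - ((1/66)*sqrt(3863))*i and appears to the power 3; the numerator there equals 20/39, nonzero, and no other factor vanishes.
The branch terms are analytic at this point.
Hence a pole whose order is the multiplicity, 3.


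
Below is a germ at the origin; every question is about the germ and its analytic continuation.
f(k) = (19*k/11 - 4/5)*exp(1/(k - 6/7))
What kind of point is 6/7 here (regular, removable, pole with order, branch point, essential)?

The exponent 1/(k - (6/7)) has a pole at 6/7, so exp(1/(k - (6/7))) takes every nonzero value near it: an essential singularity (not a pole of any order).

The point is an essential singularity.


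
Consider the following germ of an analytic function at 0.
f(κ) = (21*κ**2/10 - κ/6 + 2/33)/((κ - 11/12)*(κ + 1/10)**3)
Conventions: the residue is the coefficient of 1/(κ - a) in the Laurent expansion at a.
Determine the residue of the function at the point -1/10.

The residue is -3973650/2496791.

At the order-3 pole -1/10 set g(κ) = (κ - (-1/10))^3*f(κ) = (21*κ**2/10 - κ/6 + 2/33)/(κ - 11/12).
Order-3 pole: residue = g''(a)/2; g''(-1/10) = -7947300/2496791, so the residue is -3973650/2496791.


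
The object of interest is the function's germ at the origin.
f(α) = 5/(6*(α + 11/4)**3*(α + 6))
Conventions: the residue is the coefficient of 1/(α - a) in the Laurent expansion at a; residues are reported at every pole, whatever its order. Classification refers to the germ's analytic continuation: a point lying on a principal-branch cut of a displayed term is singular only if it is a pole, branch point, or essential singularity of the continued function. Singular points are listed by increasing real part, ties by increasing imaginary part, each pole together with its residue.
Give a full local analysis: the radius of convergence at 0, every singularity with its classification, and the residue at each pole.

Radius of convergence at 0: 11/4.
At -6: a pole of order 1; residue -160/6591.
At -11/4: a pole of order 3; residue 160/6591.

Denominator factor (α + 6): pole of order 1 at -6, modulus 6.
Denominator factor (α + 11/4)^3: pole of order 3 at -11/4, modulus 11/4.
The radius of convergence is the smallest modulus among the singular points: 11/4.
At the order-1 pole -6 set g(α) = (α - (-6))*f(α) = 5/(6*(α + 11/4)**3).
Simple pole: residue = g(a) at a = -6, which is -160/6591.
At the order-3 pole -11/4 set g(α) = (α - (-11/4))^3*f(α) = 5/(6*(α + 6)).
Order-3 pole: residue = g''(a)/2; g''(-11/4) = 320/6591, so the residue is 160/6591.
List the singular points by increasing real part (a conjugate pair: the negative imaginary part first).


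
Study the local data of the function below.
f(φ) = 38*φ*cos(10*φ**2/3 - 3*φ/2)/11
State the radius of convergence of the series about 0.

The radius of convergence is infinite.

The factor cos(10*φ**2/3 - 3*φ/2) is entire and contributes no finite singular point.
The polynomial part has no poles.
No finite singular points: the Taylor series at 0 converges everywhere.


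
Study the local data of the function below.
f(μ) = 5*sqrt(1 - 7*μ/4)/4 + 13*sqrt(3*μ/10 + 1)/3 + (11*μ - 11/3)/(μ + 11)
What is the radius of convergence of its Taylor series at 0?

The radius of convergence is 4/7.

Denominator factor (μ + 11): pole of order 1 at -11, modulus 11.
Branch term (5/4)*sqrt(1 - μ/(4/7)): its argument vanishes at μ = 4/7, a square-root branch point, modulus 4/7.
Branch term (13/3)*sqrt(1 - μ/(-10/3)): its argument vanishes at μ = -10/3, a square-root branch point, modulus 10/3.
The radius of convergence is the smallest modulus among the singular points: 4/7.


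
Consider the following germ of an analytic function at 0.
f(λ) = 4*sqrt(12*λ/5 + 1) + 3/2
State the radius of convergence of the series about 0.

Branch term (4)*sqrt(1 - λ/(-5/12)): its argument vanishes at λ = -5/12, a square-root branch point, modulus 5/12.
The radius of convergence is the smallest modulus among the singular points: 5/12.

The radius of convergence is 5/12.


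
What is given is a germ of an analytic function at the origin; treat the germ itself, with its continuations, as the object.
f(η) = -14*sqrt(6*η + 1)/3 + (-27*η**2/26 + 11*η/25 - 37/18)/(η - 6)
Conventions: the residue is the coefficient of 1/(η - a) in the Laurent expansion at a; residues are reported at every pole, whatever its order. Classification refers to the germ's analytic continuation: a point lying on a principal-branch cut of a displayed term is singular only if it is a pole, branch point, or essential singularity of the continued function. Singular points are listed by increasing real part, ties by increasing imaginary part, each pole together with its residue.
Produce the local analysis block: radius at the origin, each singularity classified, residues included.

Radius of convergence at 0: 1/6.
At -1/6: an algebraic (square-root) branch point.
At 6: a pole of order 1; residue -215281/5850.

Denominator factor (η - 6): pole of order 1 at 6, modulus 6.
Branch term (-14/3)*sqrt(1 - η/(-1/6)): its argument vanishes at η = -1/6, a square-root branch point, modulus 1/6.
The radius of convergence is the smallest modulus among the singular points: 1/6.
The branch term is analytic at 6 and contributes nothing to the residue; only the rational part matters.
At the order-1 pole 6 set g(η) = (η - (6))*(rational part) = -27*η**2/26 + 11*η/25 - 37/18.
Simple pole: residue = g(a) at a = 6, which is -215281/5850.
List the singular points by increasing real part (a conjugate pair: the negative imaginary part first).


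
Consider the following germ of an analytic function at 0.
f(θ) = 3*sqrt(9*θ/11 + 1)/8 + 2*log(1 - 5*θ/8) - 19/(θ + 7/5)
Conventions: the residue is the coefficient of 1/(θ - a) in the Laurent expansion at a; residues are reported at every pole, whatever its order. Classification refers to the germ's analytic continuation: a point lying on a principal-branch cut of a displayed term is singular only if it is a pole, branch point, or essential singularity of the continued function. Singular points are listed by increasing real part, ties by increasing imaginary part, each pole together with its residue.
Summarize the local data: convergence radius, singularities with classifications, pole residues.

Denominator factor (θ + 7/5): pole of order 1 at -7/5, modulus 7/5.
Branch term (3/8)*sqrt(1 - θ/(-11/9)): its argument vanishes at θ = -11/9, a square-root branch point, modulus 11/9.
Branch term (2)*log(1 - θ/(8/5)): its argument vanishes at θ = 8/5, a logarithmic branch point, modulus 8/5.
The radius of convergence is the smallest modulus among the singular points: 11/9.
The branch terms are analytic at -7/5 and contribute nothing to the residue; only the rational part matters.
At the order-1 pole -7/5 set g(θ) = (θ - (-7/5))*(rational part) = -19.
Simple pole: residue = g(a) at a = -7/5, which is -19.
List the singular points by increasing real part (a conjugate pair: the negative imaginary part first).

Radius of convergence at 0: 11/9.
At -7/5: a pole of order 1; residue -19.
At -11/9: an algebraic (square-root) branch point.
At 8/5: a logarithmic branch point.
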